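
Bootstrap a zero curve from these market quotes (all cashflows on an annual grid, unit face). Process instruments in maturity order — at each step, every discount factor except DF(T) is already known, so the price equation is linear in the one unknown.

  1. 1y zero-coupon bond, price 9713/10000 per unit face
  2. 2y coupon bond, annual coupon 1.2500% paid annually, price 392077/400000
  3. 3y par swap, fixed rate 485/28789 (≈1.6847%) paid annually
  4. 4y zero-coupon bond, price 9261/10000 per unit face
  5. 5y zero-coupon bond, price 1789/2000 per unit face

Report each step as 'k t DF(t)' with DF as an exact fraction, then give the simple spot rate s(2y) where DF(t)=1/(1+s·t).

1 1 9713/10000
2 2 9561/10000
3 3 1903/2000
4 4 9261/10000
5 5 1789/2000
s(2y) = (1/(9561/10000) − 1)/(2) = 439/19122 ≈ 2.2958%

step 1 [1y] zero: DF = P = 9713/10000 ≈ 0.971300
step 2 [2y] bond c/1=1/80: DF=(392077/400000 − 1/80·(0.971300))/(1+1/80) = 9561/10000 ≈ 0.956100
step 3 [3y] swap r/1=485/28789: DF=(1 − 485/28789·(0.971300+0.956100))/(1+485/28789) = 1903/2000 ≈ 0.951500
step 4 [4y] zero: DF = P = 9261/10000 ≈ 0.926100
step 5 [5y] zero: DF = P = 1789/2000 ≈ 0.894500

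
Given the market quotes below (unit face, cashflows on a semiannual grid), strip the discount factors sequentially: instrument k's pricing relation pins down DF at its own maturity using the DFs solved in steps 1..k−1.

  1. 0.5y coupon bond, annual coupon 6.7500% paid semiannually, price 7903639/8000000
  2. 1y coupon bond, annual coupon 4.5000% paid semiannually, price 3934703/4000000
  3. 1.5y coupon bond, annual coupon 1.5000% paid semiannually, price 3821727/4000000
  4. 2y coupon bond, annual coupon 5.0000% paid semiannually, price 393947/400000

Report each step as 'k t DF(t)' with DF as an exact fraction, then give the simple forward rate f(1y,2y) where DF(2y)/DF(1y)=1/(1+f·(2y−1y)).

step 1 [0.5y] bond c/2=27/800: DF=(7903639/8000000 − 27/800·(0))/(1+27/800) = 9557/10000 ≈ 0.955700
step 2 [1y] bond c/2=9/400: DF=(3934703/4000000 − 9/400·(0.955700))/(1+9/400) = 941/1000 ≈ 0.941000
step 3 [1.5y] bond c/2=3/400: DF=(3821727/4000000 − 3/400·(0.955700+0.941000))/(1+3/400) = 4671/5000 ≈ 0.934200
step 4 [2y] bond c/2=1/40: DF=(393947/400000 − 1/40·(0.955700+0.941000+0.934200))/(1+1/40) = 4459/5000 ≈ 0.891800

1 1/2 9557/10000
2 1 941/1000
3 3/2 4671/5000
4 2 4459/5000
f(1y,2y) = ((941/1000)/(4459/5000) − 1)/(1) = 246/4459 ≈ 5.5169%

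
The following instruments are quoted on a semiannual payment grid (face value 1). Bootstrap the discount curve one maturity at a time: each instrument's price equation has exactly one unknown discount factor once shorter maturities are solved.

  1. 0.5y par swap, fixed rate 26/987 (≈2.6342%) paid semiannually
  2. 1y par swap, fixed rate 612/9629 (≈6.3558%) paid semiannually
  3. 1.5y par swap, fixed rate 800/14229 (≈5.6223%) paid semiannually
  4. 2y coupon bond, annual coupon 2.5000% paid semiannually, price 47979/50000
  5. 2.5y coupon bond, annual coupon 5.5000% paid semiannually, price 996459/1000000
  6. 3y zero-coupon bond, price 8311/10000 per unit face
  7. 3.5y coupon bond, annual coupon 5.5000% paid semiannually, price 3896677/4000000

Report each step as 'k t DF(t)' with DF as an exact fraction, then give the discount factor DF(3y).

1 1/2 987/1000
2 1 2347/2500
3 3/2 23/25
4 2 4563/5000
5 5/2 2173/2500
6 3 8311/10000
7 7/2 401/500
DF(3y) = 8311/10000 ≈ 0.831100

step 1 [0.5y] swap r/2=13/987: DF=(1 − 13/987·(0))/(1+13/987) = 987/1000 ≈ 0.987000
step 2 [1y] swap r/2=306/9629: DF=(1 − 306/9629·(0.987000))/(1+306/9629) = 2347/2500 ≈ 0.938800
step 3 [1.5y] swap r/2=400/14229: DF=(1 − 400/14229·(0.987000+0.938800))/(1+400/14229) = 23/25 ≈ 0.920000
step 4 [2y] bond c/2=1/80: DF=(47979/50000 − 1/80·(0.987000+0.938800+0.920000))/(1+1/80) = 4563/5000 ≈ 0.912600
step 5 [2.5y] bond c/2=11/400: DF=(996459/1000000 − 11/400·(0.987000+0.938800+0.920000+0.912600))/(1+11/400) = 2173/2500 ≈ 0.869200
step 6 [3y] zero: DF = P = 8311/10000 ≈ 0.831100
step 7 [3.5y] bond c/2=11/400: DF=(3896677/4000000 − 11/400·(0.987000+0.938800+0.920000+0.912600+0.869200+0.831100))/(1+11/400) = 401/500 ≈ 0.802000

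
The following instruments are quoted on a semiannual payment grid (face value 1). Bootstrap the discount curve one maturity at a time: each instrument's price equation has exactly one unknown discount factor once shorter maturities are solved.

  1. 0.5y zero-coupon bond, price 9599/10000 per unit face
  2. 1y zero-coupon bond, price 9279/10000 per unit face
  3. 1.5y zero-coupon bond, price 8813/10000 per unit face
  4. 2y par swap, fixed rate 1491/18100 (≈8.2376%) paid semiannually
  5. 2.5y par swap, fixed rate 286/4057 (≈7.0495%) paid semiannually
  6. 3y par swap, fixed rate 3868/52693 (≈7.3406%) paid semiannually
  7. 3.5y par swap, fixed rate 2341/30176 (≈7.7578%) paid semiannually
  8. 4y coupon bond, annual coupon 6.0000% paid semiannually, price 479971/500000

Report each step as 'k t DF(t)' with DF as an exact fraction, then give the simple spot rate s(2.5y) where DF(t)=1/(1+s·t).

1 1/2 9599/10000
2 1 9279/10000
3 3/2 8813/10000
4 2 8509/10000
5 5/2 8427/10000
6 3 4033/5000
7 7/2 7659/10000
8 4 3781/5000
s(2.5y) = (1/(8427/10000) − 1)/(5/2) = 3146/42135 ≈ 7.4665%

step 1 [0.5y] zero: DF = P = 9599/10000 ≈ 0.959900
step 2 [1y] zero: DF = P = 9279/10000 ≈ 0.927900
step 3 [1.5y] zero: DF = P = 8813/10000 ≈ 0.881300
step 4 [2y] swap r/2=1491/36200: DF=(1 − 1491/36200·(0.959900+0.927900+0.881300))/(1+1491/36200) = 8509/10000 ≈ 0.850900
step 5 [2.5y] swap r/2=143/4057: DF=(1 − 143/4057·(0.959900+0.927900+0.881300+0.850900))/(1+143/4057) = 8427/10000 ≈ 0.842700
step 6 [3y] swap r/2=1934/52693: DF=(1 − 1934/52693·(0.959900+0.927900+0.881300+0.850900+0.842700))/(1+1934/52693) = 4033/5000 ≈ 0.806600
step 7 [3.5y] swap r/2=2341/60352: DF=(1 − 2341/60352·(0.959900+0.927900+0.881300+0.850900+0.842700+0.806600))/(1+2341/60352) = 7659/10000 ≈ 0.765900
step 8 [4y] bond c/2=3/100: DF=(479971/500000 − 3/100·(0.959900+0.927900+0.881300+0.850900+0.842700+0.806600+0.765900))/(1+3/100) = 3781/5000 ≈ 0.756200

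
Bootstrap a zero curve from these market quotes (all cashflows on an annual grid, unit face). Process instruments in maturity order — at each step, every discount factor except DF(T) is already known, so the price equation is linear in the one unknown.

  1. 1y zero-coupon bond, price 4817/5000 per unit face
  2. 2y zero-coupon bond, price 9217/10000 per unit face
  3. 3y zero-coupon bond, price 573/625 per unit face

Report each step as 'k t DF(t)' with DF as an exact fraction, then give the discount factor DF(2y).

1 1 4817/5000
2 2 9217/10000
3 3 573/625
DF(2y) = 9217/10000 ≈ 0.921700

step 1 [1y] zero: DF = P = 4817/5000 ≈ 0.963400
step 2 [2y] zero: DF = P = 9217/10000 ≈ 0.921700
step 3 [3y] zero: DF = P = 573/625 ≈ 0.916800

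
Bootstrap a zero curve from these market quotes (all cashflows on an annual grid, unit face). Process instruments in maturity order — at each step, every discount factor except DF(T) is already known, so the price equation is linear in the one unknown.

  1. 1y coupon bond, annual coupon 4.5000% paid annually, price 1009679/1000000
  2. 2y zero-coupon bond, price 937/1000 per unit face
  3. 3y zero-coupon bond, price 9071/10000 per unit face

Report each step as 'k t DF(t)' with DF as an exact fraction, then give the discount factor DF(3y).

1 1 4831/5000
2 2 937/1000
3 3 9071/10000
DF(3y) = 9071/10000 ≈ 0.907100

step 1 [1y] bond c/1=9/200: DF=(1009679/1000000 − 9/200·(0))/(1+9/200) = 4831/5000 ≈ 0.966200
step 2 [2y] zero: DF = P = 937/1000 ≈ 0.937000
step 3 [3y] zero: DF = P = 9071/10000 ≈ 0.907100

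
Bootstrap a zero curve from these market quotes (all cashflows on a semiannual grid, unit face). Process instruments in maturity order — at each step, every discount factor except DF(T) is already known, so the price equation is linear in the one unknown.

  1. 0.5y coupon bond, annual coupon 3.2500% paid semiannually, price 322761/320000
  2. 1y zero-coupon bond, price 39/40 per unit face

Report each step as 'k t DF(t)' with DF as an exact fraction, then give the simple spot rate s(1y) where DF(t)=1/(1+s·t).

step 1 [0.5y] bond c/2=13/800: DF=(322761/320000 − 13/800·(0))/(1+13/800) = 397/400 ≈ 0.992500
step 2 [1y] zero: DF = P = 39/40 ≈ 0.975000

1 1/2 397/400
2 1 39/40
s(1y) = (1/(39/40) − 1)/(1) = 1/39 ≈ 2.5641%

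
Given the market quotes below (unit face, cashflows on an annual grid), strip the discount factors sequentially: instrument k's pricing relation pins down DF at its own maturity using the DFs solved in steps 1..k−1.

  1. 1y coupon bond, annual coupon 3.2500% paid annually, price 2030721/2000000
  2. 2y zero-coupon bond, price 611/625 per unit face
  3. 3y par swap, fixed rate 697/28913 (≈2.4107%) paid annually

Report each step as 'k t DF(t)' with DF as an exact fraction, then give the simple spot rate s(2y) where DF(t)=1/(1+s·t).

1 1 4917/5000
2 2 611/625
3 3 9303/10000
s(2y) = (1/(611/625) − 1)/(2) = 7/611 ≈ 1.1457%

step 1 [1y] bond c/1=13/400: DF=(2030721/2000000 − 13/400·(0))/(1+13/400) = 4917/5000 ≈ 0.983400
step 2 [2y] zero: DF = P = 611/625 ≈ 0.977600
step 3 [3y] swap r/1=697/28913: DF=(1 − 697/28913·(0.983400+0.977600))/(1+697/28913) = 9303/10000 ≈ 0.930300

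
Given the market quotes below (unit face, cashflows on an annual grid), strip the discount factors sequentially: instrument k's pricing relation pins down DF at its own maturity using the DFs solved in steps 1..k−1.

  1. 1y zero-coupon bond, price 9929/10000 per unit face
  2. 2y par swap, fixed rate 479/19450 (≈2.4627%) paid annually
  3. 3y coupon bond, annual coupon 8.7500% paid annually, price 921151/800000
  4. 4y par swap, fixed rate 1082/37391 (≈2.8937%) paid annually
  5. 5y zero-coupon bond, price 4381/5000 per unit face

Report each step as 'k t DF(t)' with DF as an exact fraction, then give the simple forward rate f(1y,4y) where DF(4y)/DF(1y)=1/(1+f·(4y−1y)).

step 1 [1y] zero: DF = P = 9929/10000 ≈ 0.992900
step 2 [2y] swap r/1=479/19450: DF=(1 − 479/19450·(0.992900))/(1+479/19450) = 9521/10000 ≈ 0.952100
step 3 [3y] bond c/1=7/80: DF=(921151/800000 − 7/80·(0.992900+0.952100))/(1+7/80) = 9023/10000 ≈ 0.902300
step 4 [4y] swap r/1=1082/37391: DF=(1 − 1082/37391·(0.992900+0.952100+0.902300))/(1+1082/37391) = 4459/5000 ≈ 0.891800
step 5 [5y] zero: DF = P = 4381/5000 ≈ 0.876200

1 1 9929/10000
2 2 9521/10000
3 3 9023/10000
4 4 4459/5000
5 5 4381/5000
f(1y,4y) = ((9929/10000)/(4459/5000) − 1)/(3) = 337/8918 ≈ 3.7789%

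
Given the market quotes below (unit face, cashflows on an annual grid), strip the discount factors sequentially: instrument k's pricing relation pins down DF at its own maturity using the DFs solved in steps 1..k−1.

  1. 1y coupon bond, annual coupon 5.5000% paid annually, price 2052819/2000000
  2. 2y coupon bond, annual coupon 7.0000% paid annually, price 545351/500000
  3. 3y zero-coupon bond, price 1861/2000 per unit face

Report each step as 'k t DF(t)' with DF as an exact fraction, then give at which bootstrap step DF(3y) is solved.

1 1 9729/10000
2 2 9557/10000
3 3 1861/2000
DF(3y) is solved at step 3

step 1 [1y] bond c/1=11/200: DF=(2052819/2000000 − 11/200·(0))/(1+11/200) = 9729/10000 ≈ 0.972900
step 2 [2y] bond c/1=7/100: DF=(545351/500000 − 7/100·(0.972900))/(1+7/100) = 9557/10000 ≈ 0.955700
step 3 [3y] zero: DF = P = 1861/2000 ≈ 0.930500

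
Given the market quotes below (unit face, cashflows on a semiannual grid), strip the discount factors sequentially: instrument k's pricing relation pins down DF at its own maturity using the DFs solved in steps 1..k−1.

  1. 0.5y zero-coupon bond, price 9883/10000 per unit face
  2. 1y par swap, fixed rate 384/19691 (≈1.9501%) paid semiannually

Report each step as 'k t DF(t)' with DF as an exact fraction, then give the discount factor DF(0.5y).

1 1/2 9883/10000
2 1 613/625
DF(0.5y) = 9883/10000 ≈ 0.988300

step 1 [0.5y] zero: DF = P = 9883/10000 ≈ 0.988300
step 2 [1y] swap r/2=192/19691: DF=(1 − 192/19691·(0.988300))/(1+192/19691) = 613/625 ≈ 0.980800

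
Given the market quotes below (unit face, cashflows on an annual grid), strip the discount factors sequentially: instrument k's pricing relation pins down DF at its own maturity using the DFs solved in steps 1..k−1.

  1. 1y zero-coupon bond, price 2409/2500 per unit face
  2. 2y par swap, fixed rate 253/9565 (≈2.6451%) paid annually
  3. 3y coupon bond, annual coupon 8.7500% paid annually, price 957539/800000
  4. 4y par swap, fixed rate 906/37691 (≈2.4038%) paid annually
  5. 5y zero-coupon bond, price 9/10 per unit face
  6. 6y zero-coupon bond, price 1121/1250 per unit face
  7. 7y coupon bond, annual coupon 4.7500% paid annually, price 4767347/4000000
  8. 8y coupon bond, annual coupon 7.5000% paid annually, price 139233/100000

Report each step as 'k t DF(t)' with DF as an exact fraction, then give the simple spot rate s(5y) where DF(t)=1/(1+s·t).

step 1 [1y] zero: DF = P = 2409/2500 ≈ 0.963600
step 2 [2y] swap r/1=253/9565: DF=(1 − 253/9565·(0.963600))/(1+253/9565) = 4747/5000 ≈ 0.949400
step 3 [3y] bond c/1=7/80: DF=(957539/800000 − 7/80·(0.963600+0.949400))/(1+7/80) = 9467/10000 ≈ 0.946700
step 4 [4y] swap r/1=906/37691: DF=(1 − 906/37691·(0.963600+0.949400+0.946700))/(1+906/37691) = 4547/5000 ≈ 0.909400
step 5 [5y] zero: DF = P = 9/10 ≈ 0.900000
step 6 [6y] zero: DF = P = 1121/1250 ≈ 0.896800
step 7 [7y] bond c/1=19/400: DF=(4767347/4000000 − 19/400·(0.963600+0.949400+0.946700+0.909400+0.900000+0.896800))/(1+19/400) = 4427/5000 ≈ 0.885400
step 8 [8y] bond c/1=3/40: DF=(139233/100000 − 3/40·(0.963600+0.949400+0.946700+0.909400+0.900000+0.896800+0.885400))/(1+3/40) = 8451/10000 ≈ 0.845100

1 1 2409/2500
2 2 4747/5000
3 3 9467/10000
4 4 4547/5000
5 5 9/10
6 6 1121/1250
7 7 4427/5000
8 8 8451/10000
s(5y) = (1/(9/10) − 1)/(5) = 1/45 ≈ 2.2222%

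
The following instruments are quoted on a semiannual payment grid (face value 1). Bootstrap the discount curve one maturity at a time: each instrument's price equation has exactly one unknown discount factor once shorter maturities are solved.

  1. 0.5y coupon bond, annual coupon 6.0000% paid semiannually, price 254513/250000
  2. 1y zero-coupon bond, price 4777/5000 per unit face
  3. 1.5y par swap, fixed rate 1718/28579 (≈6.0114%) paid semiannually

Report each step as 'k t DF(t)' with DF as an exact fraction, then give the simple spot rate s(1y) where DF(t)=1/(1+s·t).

step 1 [0.5y] bond c/2=3/100: DF=(254513/250000 − 3/100·(0))/(1+3/100) = 2471/2500 ≈ 0.988400
step 2 [1y] zero: DF = P = 4777/5000 ≈ 0.955400
step 3 [1.5y] swap r/2=859/28579: DF=(1 − 859/28579·(0.988400+0.955400))/(1+859/28579) = 9141/10000 ≈ 0.914100

1 1/2 2471/2500
2 1 4777/5000
3 3/2 9141/10000
s(1y) = (1/(4777/5000) − 1)/(1) = 223/4777 ≈ 4.6682%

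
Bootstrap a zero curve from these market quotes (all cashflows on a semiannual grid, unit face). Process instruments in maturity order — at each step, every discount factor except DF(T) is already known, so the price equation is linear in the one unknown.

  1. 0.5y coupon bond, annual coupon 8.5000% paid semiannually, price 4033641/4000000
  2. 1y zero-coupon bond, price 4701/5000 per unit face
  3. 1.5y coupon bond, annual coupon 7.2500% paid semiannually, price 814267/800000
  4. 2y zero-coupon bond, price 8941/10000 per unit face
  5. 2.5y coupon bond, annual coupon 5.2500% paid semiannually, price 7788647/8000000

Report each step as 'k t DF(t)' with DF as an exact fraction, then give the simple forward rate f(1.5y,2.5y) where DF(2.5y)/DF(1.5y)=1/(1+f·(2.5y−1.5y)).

1 1/2 9673/10000
2 1 4701/5000
3 3/2 1831/2000
4 2 8941/10000
5 5/2 1067/1250
f(1.5y,2.5y) = ((1831/2000)/(1067/1250) − 1)/(1) = 619/8536 ≈ 7.2516%

step 1 [0.5y] bond c/2=17/400: DF=(4033641/4000000 − 17/400·(0))/(1+17/400) = 9673/10000 ≈ 0.967300
step 2 [1y] zero: DF = P = 4701/5000 ≈ 0.940200
step 3 [1.5y] bond c/2=29/800: DF=(814267/800000 − 29/800·(0.967300+0.940200))/(1+29/800) = 1831/2000 ≈ 0.915500
step 4 [2y] zero: DF = P = 8941/10000 ≈ 0.894100
step 5 [2.5y] bond c/2=21/800: DF=(7788647/8000000 − 21/800·(0.967300+0.940200+0.915500+0.894100))/(1+21/800) = 1067/1250 ≈ 0.853600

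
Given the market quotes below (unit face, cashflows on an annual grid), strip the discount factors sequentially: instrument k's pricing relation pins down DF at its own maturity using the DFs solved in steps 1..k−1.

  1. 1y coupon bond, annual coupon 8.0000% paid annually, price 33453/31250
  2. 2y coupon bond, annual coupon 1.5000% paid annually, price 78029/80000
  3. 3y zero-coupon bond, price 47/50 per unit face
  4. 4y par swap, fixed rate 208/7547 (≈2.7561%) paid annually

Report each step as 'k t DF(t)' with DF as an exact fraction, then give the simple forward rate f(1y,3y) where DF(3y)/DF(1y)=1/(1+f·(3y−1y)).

step 1 [1y] bond c/1=2/25: DF=(33453/31250 − 2/25·(0))/(1+2/25) = 1239/1250 ≈ 0.991200
step 2 [2y] bond c/1=3/200: DF=(78029/80000 − 3/200·(0.991200))/(1+3/200) = 9463/10000 ≈ 0.946300
step 3 [3y] zero: DF = P = 47/50 ≈ 0.940000
step 4 [4y] swap r/1=208/7547: DF=(1 − 208/7547·(0.991200+0.946300+0.940000))/(1+208/7547) = 112/125 ≈ 0.896000

1 1 1239/1250
2 2 9463/10000
3 3 47/50
4 4 112/125
f(1y,3y) = ((1239/1250)/(47/50) − 1)/(2) = 32/1175 ≈ 2.7234%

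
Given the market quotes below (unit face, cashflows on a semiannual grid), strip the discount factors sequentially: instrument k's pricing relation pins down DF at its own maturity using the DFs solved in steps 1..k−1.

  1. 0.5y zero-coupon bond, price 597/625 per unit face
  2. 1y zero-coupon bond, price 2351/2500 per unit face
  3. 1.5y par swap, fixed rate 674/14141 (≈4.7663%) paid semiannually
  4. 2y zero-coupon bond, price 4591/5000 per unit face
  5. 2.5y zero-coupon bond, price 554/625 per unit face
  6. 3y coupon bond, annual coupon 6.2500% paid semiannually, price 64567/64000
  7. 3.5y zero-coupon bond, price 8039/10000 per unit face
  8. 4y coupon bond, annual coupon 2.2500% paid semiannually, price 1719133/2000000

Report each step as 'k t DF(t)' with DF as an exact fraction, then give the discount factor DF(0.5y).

step 1 [0.5y] zero: DF = P = 597/625 ≈ 0.955200
step 2 [1y] zero: DF = P = 2351/2500 ≈ 0.940400
step 3 [1.5y] swap r/2=337/14141: DF=(1 − 337/14141·(0.955200+0.940400))/(1+337/14141) = 4663/5000 ≈ 0.932600
step 4 [2y] zero: DF = P = 4591/5000 ≈ 0.918200
step 5 [2.5y] zero: DF = P = 554/625 ≈ 0.886400
step 6 [3y] bond c/2=1/32: DF=(64567/64000 − 1/32·(0.955200+0.940400+0.932600+0.918200+0.886400))/(1+1/32) = 8379/10000 ≈ 0.837900
step 7 [3.5y] zero: DF = P = 8039/10000 ≈ 0.803900
step 8 [4y] bond c/2=9/800: DF=(1719133/2000000 − 9/800·(0.955200+0.940400+0.932600+0.918200+0.886400+0.837900+0.803900))/(1+9/800) = 3901/5000 ≈ 0.780200

1 1/2 597/625
2 1 2351/2500
3 3/2 4663/5000
4 2 4591/5000
5 5/2 554/625
6 3 8379/10000
7 7/2 8039/10000
8 4 3901/5000
DF(0.5y) = 597/625 ≈ 0.955200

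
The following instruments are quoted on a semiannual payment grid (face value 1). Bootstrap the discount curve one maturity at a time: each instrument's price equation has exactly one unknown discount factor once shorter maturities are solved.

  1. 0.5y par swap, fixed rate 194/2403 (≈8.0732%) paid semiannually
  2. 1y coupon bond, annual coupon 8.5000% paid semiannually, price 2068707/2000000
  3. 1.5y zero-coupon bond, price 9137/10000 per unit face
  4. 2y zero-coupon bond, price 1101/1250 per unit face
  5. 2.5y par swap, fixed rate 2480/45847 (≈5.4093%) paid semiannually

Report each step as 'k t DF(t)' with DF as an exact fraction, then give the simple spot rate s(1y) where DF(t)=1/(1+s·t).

1 1/2 2403/2500
2 1 953/1000
3 3/2 9137/10000
4 2 1101/1250
5 5/2 219/250
s(1y) = (1/(953/1000) − 1)/(1) = 47/953 ≈ 4.9318%

step 1 [0.5y] swap r/2=97/2403: DF=(1 − 97/2403·(0))/(1+97/2403) = 2403/2500 ≈ 0.961200
step 2 [1y] bond c/2=17/400: DF=(2068707/2000000 − 17/400·(0.961200))/(1+17/400) = 953/1000 ≈ 0.953000
step 3 [1.5y] zero: DF = P = 9137/10000 ≈ 0.913700
step 4 [2y] zero: DF = P = 1101/1250 ≈ 0.880800
step 5 [2.5y] swap r/2=1240/45847: DF=(1 − 1240/45847·(0.961200+0.953000+0.913700+0.880800))/(1+1240/45847) = 219/250 ≈ 0.876000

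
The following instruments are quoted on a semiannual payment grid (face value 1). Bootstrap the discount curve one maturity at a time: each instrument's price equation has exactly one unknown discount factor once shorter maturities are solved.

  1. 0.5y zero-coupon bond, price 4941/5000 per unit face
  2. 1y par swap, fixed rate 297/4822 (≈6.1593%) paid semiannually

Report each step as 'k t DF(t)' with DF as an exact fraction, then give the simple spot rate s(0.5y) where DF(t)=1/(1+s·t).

1 1/2 4941/5000
2 1 4703/5000
s(0.5y) = (1/(4941/5000) − 1)/(1/2) = 118/4941 ≈ 2.3882%

step 1 [0.5y] zero: DF = P = 4941/5000 ≈ 0.988200
step 2 [1y] swap r/2=297/9644: DF=(1 − 297/9644·(0.988200))/(1+297/9644) = 4703/5000 ≈ 0.940600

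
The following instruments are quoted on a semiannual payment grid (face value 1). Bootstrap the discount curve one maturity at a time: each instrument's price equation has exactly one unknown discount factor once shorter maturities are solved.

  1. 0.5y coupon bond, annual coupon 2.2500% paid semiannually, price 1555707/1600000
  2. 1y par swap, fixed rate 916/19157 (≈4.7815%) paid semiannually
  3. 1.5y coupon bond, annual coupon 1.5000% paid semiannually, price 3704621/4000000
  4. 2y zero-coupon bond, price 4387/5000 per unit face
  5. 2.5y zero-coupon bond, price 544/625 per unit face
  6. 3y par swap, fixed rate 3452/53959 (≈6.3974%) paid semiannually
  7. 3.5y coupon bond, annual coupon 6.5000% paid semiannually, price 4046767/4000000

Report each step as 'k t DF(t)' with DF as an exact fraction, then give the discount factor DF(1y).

1 1/2 1923/2000
2 1 4771/5000
3 3/2 181/200
4 2 4387/5000
5 5/2 544/625
6 3 4137/5000
7 7/2 81/100
DF(1y) = 4771/5000 ≈ 0.954200

step 1 [0.5y] bond c/2=9/800: DF=(1555707/1600000 − 9/800·(0))/(1+9/800) = 1923/2000 ≈ 0.961500
step 2 [1y] swap r/2=458/19157: DF=(1 − 458/19157·(0.961500))/(1+458/19157) = 4771/5000 ≈ 0.954200
step 3 [1.5y] bond c/2=3/400: DF=(3704621/4000000 − 3/400·(0.961500+0.954200))/(1+3/400) = 181/200 ≈ 0.905000
step 4 [2y] zero: DF = P = 4387/5000 ≈ 0.877400
step 5 [2.5y] zero: DF = P = 544/625 ≈ 0.870400
step 6 [3y] swap r/2=1726/53959: DF=(1 − 1726/53959·(0.961500+0.954200+0.905000+0.877400+0.870400))/(1+1726/53959) = 4137/5000 ≈ 0.827400
step 7 [3.5y] bond c/2=13/400: DF=(4046767/4000000 − 13/400·(0.961500+0.954200+0.905000+0.877400+0.870400+0.827400))/(1+13/400) = 81/100 ≈ 0.810000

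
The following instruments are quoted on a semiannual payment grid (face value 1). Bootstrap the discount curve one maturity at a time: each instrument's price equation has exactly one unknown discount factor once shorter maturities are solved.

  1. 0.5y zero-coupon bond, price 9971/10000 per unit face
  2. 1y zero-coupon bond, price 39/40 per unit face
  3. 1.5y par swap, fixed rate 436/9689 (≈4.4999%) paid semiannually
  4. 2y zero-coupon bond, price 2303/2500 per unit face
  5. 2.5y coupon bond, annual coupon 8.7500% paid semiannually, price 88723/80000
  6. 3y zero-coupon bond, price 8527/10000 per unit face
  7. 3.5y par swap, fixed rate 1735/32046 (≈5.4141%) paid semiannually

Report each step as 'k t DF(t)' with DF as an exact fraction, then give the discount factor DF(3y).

step 1 [0.5y] zero: DF = P = 9971/10000 ≈ 0.997100
step 2 [1y] zero: DF = P = 39/40 ≈ 0.975000
step 3 [1.5y] swap r/2=218/9689: DF=(1 − 218/9689·(0.997100+0.975000))/(1+218/9689) = 4673/5000 ≈ 0.934600
step 4 [2y] zero: DF = P = 2303/2500 ≈ 0.921200
step 5 [2.5y] bond c/2=7/160: DF=(88723/80000 − 7/160·(0.997100+0.975000+0.934600+0.921200))/(1+7/160) = 9021/10000 ≈ 0.902100
step 6 [3y] zero: DF = P = 8527/10000 ≈ 0.852700
step 7 [3.5y] swap r/2=1735/64092: DF=(1 − 1735/64092·(0.997100+0.975000+0.934600+0.921200+0.902100+0.852700))/(1+1735/64092) = 1653/2000 ≈ 0.826500

1 1/2 9971/10000
2 1 39/40
3 3/2 4673/5000
4 2 2303/2500
5 5/2 9021/10000
6 3 8527/10000
7 7/2 1653/2000
DF(3y) = 8527/10000 ≈ 0.852700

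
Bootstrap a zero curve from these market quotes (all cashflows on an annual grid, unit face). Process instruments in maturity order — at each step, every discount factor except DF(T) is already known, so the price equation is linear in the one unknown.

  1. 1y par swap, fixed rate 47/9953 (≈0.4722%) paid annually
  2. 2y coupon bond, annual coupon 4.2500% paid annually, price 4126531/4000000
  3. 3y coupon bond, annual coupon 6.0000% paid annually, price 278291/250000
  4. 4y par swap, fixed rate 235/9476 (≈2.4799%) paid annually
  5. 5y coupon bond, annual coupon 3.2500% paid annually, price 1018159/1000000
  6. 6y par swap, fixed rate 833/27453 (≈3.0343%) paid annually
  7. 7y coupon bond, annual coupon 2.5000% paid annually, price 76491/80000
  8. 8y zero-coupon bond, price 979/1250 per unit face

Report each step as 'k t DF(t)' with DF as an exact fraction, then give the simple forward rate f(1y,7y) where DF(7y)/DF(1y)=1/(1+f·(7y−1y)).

1 1 9953/10000
2 2 949/1000
3 3 9401/10000
4 4 453/500
5 5 2167/2500
6 6 4167/5000
7 7 7989/10000
8 8 979/1250
f(1y,7y) = ((9953/10000)/(7989/10000) − 1)/(6) = 982/23967 ≈ 4.0973%

step 1 [1y] swap r/1=47/9953: DF=(1 − 47/9953·(0))/(1+47/9953) = 9953/10000 ≈ 0.995300
step 2 [2y] bond c/1=17/400: DF=(4126531/4000000 − 17/400·(0.995300))/(1+17/400) = 949/1000 ≈ 0.949000
step 3 [3y] bond c/1=3/50: DF=(278291/250000 − 3/50·(0.995300+0.949000))/(1+3/50) = 9401/10000 ≈ 0.940100
step 4 [4y] swap r/1=235/9476: DF=(1 − 235/9476·(0.995300+0.949000+0.940100))/(1+235/9476) = 453/500 ≈ 0.906000
step 5 [5y] bond c/1=13/400: DF=(1018159/1000000 − 13/400·(0.995300+0.949000+0.940100+0.906000))/(1+13/400) = 2167/2500 ≈ 0.866800
step 6 [6y] swap r/1=833/27453: DF=(1 − 833/27453·(0.995300+0.949000+0.940100+0.906000+0.866800))/(1+833/27453) = 4167/5000 ≈ 0.833400
step 7 [7y] bond c/1=1/40: DF=(76491/80000 − 1/40·(0.995300+0.949000+0.940100+0.906000+0.866800+0.833400))/(1+1/40) = 7989/10000 ≈ 0.798900
step 8 [8y] zero: DF = P = 979/1250 ≈ 0.783200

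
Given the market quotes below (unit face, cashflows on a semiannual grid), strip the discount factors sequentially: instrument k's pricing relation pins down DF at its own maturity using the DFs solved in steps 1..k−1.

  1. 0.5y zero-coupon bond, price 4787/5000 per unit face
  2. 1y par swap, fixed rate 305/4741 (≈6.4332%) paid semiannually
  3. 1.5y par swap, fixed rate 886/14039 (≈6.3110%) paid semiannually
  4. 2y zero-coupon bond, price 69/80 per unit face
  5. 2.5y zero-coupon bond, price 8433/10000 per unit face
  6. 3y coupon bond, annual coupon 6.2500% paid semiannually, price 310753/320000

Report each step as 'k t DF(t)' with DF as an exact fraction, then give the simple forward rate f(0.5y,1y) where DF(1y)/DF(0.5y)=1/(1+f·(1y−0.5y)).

step 1 [0.5y] zero: DF = P = 4787/5000 ≈ 0.957400
step 2 [1y] swap r/2=305/9482: DF=(1 − 305/9482·(0.957400))/(1+305/9482) = 939/1000 ≈ 0.939000
step 3 [1.5y] swap r/2=443/14039: DF=(1 − 443/14039·(0.957400+0.939000))/(1+443/14039) = 4557/5000 ≈ 0.911400
step 4 [2y] zero: DF = P = 69/80 ≈ 0.862500
step 5 [2.5y] zero: DF = P = 8433/10000 ≈ 0.843300
step 6 [3y] bond c/2=1/32: DF=(310753/320000 − 1/32·(0.957400+0.939000+0.911400+0.862500+0.843300))/(1+1/32) = 8049/10000 ≈ 0.804900

1 1/2 4787/5000
2 1 939/1000
3 3/2 4557/5000
4 2 69/80
5 5/2 8433/10000
6 3 8049/10000
f(0.5y,1y) = ((4787/5000)/(939/1000) − 1)/(1/2) = 184/4695 ≈ 3.9191%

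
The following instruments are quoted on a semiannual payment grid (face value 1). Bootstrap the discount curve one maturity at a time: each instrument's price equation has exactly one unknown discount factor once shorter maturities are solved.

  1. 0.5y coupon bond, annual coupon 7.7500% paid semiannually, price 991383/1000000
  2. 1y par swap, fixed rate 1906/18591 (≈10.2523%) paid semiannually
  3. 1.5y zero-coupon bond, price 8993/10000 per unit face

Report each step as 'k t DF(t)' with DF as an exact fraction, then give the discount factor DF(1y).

step 1 [0.5y] bond c/2=31/800: DF=(991383/1000000 − 31/800·(0))/(1+31/800) = 1193/1250 ≈ 0.954400
step 2 [1y] swap r/2=953/18591: DF=(1 − 953/18591·(0.954400))/(1+953/18591) = 9047/10000 ≈ 0.904700
step 3 [1.5y] zero: DF = P = 8993/10000 ≈ 0.899300

1 1/2 1193/1250
2 1 9047/10000
3 3/2 8993/10000
DF(1y) = 9047/10000 ≈ 0.904700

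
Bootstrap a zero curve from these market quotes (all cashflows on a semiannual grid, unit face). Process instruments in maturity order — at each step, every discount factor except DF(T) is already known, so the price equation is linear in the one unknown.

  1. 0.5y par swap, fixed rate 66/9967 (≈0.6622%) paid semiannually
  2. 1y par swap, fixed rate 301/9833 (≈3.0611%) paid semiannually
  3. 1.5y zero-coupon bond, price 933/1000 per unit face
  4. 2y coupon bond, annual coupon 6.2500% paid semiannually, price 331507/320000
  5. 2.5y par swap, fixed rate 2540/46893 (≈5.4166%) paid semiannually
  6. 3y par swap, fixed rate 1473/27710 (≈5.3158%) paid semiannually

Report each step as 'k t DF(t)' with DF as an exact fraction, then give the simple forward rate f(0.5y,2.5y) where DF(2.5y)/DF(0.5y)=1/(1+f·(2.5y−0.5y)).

1 1/2 9967/10000
2 1 9699/10000
3 3/2 933/1000
4 2 9167/10000
5 5/2 873/1000
6 3 8527/10000
f(0.5y,2.5y) = ((9967/10000)/(873/1000) − 1)/(2) = 1237/17460 ≈ 7.0848%

step 1 [0.5y] swap r/2=33/9967: DF=(1 − 33/9967·(0))/(1+33/9967) = 9967/10000 ≈ 0.996700
step 2 [1y] swap r/2=301/19666: DF=(1 − 301/19666·(0.996700))/(1+301/19666) = 9699/10000 ≈ 0.969900
step 3 [1.5y] zero: DF = P = 933/1000 ≈ 0.933000
step 4 [2y] bond c/2=1/32: DF=(331507/320000 − 1/32·(0.996700+0.969900+0.933000))/(1+1/32) = 9167/10000 ≈ 0.916700
step 5 [2.5y] swap r/2=1270/46893: DF=(1 − 1270/46893·(0.996700+0.969900+0.933000+0.916700))/(1+1270/46893) = 873/1000 ≈ 0.873000
step 6 [3y] swap r/2=1473/55420: DF=(1 − 1473/55420·(0.996700+0.969900+0.933000+0.916700+0.873000))/(1+1473/55420) = 8527/10000 ≈ 0.852700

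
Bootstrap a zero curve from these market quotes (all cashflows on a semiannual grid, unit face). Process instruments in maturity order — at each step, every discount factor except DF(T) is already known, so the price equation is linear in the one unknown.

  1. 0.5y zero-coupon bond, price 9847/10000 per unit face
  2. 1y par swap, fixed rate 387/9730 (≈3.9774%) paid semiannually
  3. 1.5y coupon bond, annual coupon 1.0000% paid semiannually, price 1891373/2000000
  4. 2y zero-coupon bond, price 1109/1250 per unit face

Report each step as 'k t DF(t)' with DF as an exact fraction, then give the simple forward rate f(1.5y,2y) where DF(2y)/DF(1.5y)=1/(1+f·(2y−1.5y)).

step 1 [0.5y] zero: DF = P = 9847/10000 ≈ 0.984700
step 2 [1y] swap r/2=387/19460: DF=(1 − 387/19460·(0.984700))/(1+387/19460) = 9613/10000 ≈ 0.961300
step 3 [1.5y] bond c/2=1/200: DF=(1891373/2000000 − 1/200·(0.984700+0.961300))/(1+1/200) = 9313/10000 ≈ 0.931300
step 4 [2y] zero: DF = P = 1109/1250 ≈ 0.887200

1 1/2 9847/10000
2 1 9613/10000
3 3/2 9313/10000
4 2 1109/1250
f(1.5y,2y) = ((9313/10000)/(1109/1250) − 1)/(1/2) = 441/4436 ≈ 9.9414%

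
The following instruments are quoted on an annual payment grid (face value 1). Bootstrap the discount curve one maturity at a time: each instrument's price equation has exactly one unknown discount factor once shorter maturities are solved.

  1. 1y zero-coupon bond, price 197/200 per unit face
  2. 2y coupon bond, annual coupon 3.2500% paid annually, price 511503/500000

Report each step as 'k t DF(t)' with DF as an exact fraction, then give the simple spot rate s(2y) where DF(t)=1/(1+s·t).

step 1 [1y] zero: DF = P = 197/200 ≈ 0.985000
step 2 [2y] bond c/1=13/400: DF=(511503/500000 − 13/400·(0.985000))/(1+13/400) = 4799/5000 ≈ 0.959800

1 1 197/200
2 2 4799/5000
s(2y) = (1/(4799/5000) − 1)/(2) = 201/9598 ≈ 2.0942%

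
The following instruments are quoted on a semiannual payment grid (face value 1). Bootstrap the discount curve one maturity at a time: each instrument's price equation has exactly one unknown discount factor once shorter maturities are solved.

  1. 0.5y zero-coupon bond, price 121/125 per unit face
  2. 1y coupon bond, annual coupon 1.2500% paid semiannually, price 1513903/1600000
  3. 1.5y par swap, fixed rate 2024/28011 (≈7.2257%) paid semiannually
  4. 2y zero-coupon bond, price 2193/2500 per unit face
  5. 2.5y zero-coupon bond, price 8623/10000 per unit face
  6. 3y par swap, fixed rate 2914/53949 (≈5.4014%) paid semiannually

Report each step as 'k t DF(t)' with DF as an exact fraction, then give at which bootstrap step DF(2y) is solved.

step 1 [0.5y] zero: DF = P = 121/125 ≈ 0.968000
step 2 [1y] bond c/2=1/160: DF=(1513903/1600000 − 1/160·(0.968000))/(1+1/160) = 9343/10000 ≈ 0.934300
step 3 [1.5y] swap r/2=1012/28011: DF=(1 − 1012/28011·(0.968000+0.934300))/(1+1012/28011) = 2247/2500 ≈ 0.898800
step 4 [2y] zero: DF = P = 2193/2500 ≈ 0.877200
step 5 [2.5y] zero: DF = P = 8623/10000 ≈ 0.862300
step 6 [3y] swap r/2=1457/53949: DF=(1 − 1457/53949·(0.968000+0.934300+0.898800+0.877200+0.862300))/(1+1457/53949) = 8543/10000 ≈ 0.854300

1 1/2 121/125
2 1 9343/10000
3 3/2 2247/2500
4 2 2193/2500
5 5/2 8623/10000
6 3 8543/10000
DF(2y) is solved at step 4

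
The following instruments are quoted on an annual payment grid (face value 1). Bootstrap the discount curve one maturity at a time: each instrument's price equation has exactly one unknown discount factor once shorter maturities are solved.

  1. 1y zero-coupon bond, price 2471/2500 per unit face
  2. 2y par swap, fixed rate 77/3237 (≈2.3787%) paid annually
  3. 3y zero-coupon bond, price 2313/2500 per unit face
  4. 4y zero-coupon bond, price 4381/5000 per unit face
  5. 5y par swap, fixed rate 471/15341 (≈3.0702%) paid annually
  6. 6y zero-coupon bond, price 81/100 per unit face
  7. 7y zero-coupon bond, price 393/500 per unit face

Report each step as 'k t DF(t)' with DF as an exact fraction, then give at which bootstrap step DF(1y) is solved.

1 1 2471/2500
2 2 4769/5000
3 3 2313/2500
4 4 4381/5000
5 5 8587/10000
6 6 81/100
7 7 393/500
DF(1y) is solved at step 1

step 1 [1y] zero: DF = P = 2471/2500 ≈ 0.988400
step 2 [2y] swap r/1=77/3237: DF=(1 − 77/3237·(0.988400))/(1+77/3237) = 4769/5000 ≈ 0.953800
step 3 [3y] zero: DF = P = 2313/2500 ≈ 0.925200
step 4 [4y] zero: DF = P = 4381/5000 ≈ 0.876200
step 5 [5y] swap r/1=471/15341: DF=(1 − 471/15341·(0.988400+0.953800+0.925200+0.876200))/(1+471/15341) = 8587/10000 ≈ 0.858700
step 6 [6y] zero: DF = P = 81/100 ≈ 0.810000
step 7 [7y] zero: DF = P = 393/500 ≈ 0.786000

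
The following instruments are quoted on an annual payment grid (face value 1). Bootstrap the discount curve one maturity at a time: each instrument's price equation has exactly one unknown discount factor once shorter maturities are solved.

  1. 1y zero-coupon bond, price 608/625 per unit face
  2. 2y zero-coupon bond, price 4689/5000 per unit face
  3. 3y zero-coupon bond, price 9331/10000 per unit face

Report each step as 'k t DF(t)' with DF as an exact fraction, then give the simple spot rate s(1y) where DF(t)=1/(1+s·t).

1 1 608/625
2 2 4689/5000
3 3 9331/10000
s(1y) = (1/(608/625) − 1)/(1) = 17/608 ≈ 2.7961%

step 1 [1y] zero: DF = P = 608/625 ≈ 0.972800
step 2 [2y] zero: DF = P = 4689/5000 ≈ 0.937800
step 3 [3y] zero: DF = P = 9331/10000 ≈ 0.933100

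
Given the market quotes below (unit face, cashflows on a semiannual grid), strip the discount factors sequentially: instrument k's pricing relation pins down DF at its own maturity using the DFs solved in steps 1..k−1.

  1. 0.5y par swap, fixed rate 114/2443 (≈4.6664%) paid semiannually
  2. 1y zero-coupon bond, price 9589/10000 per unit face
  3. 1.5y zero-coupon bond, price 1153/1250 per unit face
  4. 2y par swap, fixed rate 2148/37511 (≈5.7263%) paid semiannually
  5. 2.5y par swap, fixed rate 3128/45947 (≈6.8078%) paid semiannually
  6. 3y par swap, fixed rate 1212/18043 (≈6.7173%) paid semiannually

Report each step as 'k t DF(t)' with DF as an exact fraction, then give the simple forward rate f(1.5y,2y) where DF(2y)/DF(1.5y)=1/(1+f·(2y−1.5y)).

step 1 [0.5y] swap r/2=57/2443: DF=(1 − 57/2443·(0))/(1+57/2443) = 2443/2500 ≈ 0.977200
step 2 [1y] zero: DF = P = 9589/10000 ≈ 0.958900
step 3 [1.5y] zero: DF = P = 1153/1250 ≈ 0.922400
step 4 [2y] swap r/2=1074/37511: DF=(1 − 1074/37511·(0.977200+0.958900+0.922400))/(1+1074/37511) = 4463/5000 ≈ 0.892600
step 5 [2.5y] swap r/2=1564/45947: DF=(1 − 1564/45947·(0.977200+0.958900+0.922400+0.892600))/(1+1564/45947) = 2109/2500 ≈ 0.843600
step 6 [3y] swap r/2=606/18043: DF=(1 − 606/18043·(0.977200+0.958900+0.922400+0.892600+0.843600))/(1+606/18043) = 4091/5000 ≈ 0.818200

1 1/2 2443/2500
2 1 9589/10000
3 3/2 1153/1250
4 2 4463/5000
5 5/2 2109/2500
6 3 4091/5000
f(1.5y,2y) = ((1153/1250)/(4463/5000) − 1)/(1/2) = 298/4463 ≈ 6.6771%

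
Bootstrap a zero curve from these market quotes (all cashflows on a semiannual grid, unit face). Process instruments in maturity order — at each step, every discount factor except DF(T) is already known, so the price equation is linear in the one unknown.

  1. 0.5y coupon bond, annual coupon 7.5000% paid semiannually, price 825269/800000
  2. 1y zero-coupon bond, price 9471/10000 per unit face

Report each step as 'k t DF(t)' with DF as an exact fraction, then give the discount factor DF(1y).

step 1 [0.5y] bond c/2=3/80: DF=(825269/800000 − 3/80·(0))/(1+3/80) = 9943/10000 ≈ 0.994300
step 2 [1y] zero: DF = P = 9471/10000 ≈ 0.947100

1 1/2 9943/10000
2 1 9471/10000
DF(1y) = 9471/10000 ≈ 0.947100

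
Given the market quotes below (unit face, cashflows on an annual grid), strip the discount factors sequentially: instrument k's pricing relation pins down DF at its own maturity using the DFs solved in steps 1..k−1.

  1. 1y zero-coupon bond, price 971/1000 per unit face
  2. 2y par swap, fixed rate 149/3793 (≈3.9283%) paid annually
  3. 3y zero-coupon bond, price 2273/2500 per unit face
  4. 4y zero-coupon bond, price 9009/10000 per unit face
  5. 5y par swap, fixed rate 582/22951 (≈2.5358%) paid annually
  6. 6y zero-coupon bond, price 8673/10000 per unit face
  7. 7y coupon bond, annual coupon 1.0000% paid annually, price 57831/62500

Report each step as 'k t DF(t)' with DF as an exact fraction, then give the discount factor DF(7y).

step 1 [1y] zero: DF = P = 971/1000 ≈ 0.971000
step 2 [2y] swap r/1=149/3793: DF=(1 − 149/3793·(0.971000))/(1+149/3793) = 1851/2000 ≈ 0.925500
step 3 [3y] zero: DF = P = 2273/2500 ≈ 0.909200
step 4 [4y] zero: DF = P = 9009/10000 ≈ 0.900900
step 5 [5y] swap r/1=582/22951: DF=(1 − 582/22951·(0.971000+0.925500+0.909200+0.900900))/(1+582/22951) = 2209/2500 ≈ 0.883600
step 6 [6y] zero: DF = P = 8673/10000 ≈ 0.867300
step 7 [7y] bond c/1=1/100: DF=(57831/62500 − 1/100·(0.971000+0.925500+0.909200+0.900900+0.883600+0.867300))/(1+1/100) = 8621/10000 ≈ 0.862100

1 1 971/1000
2 2 1851/2000
3 3 2273/2500
4 4 9009/10000
5 5 2209/2500
6 6 8673/10000
7 7 8621/10000
DF(7y) = 8621/10000 ≈ 0.862100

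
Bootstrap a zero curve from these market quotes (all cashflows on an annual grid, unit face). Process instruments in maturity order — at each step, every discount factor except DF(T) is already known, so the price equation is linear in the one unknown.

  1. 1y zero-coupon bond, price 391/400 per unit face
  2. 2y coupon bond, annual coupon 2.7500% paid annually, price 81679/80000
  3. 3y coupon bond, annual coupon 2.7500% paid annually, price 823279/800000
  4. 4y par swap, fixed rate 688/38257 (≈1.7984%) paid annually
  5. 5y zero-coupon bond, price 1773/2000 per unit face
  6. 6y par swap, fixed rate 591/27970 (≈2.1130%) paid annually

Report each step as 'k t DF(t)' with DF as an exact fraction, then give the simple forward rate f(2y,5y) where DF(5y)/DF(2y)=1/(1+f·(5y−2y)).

step 1 [1y] zero: DF = P = 391/400 ≈ 0.977500
step 2 [2y] bond c/1=11/400: DF=(81679/80000 − 11/400·(0.977500))/(1+11/400) = 387/400 ≈ 0.967500
step 3 [3y] bond c/1=11/400: DF=(823279/800000 − 11/400·(0.977500+0.967500))/(1+11/400) = 1899/2000 ≈ 0.949500
step 4 [4y] swap r/1=688/38257: DF=(1 − 688/38257·(0.977500+0.967500+0.949500))/(1+688/38257) = 582/625 ≈ 0.931200
step 5 [5y] zero: DF = P = 1773/2000 ≈ 0.886500
step 6 [6y] swap r/1=591/27970: DF=(1 − 591/27970·(0.977500+0.967500+0.949500+0.931200+0.886500))/(1+591/27970) = 4409/5000 ≈ 0.881800

1 1 391/400
2 2 387/400
3 3 1899/2000
4 4 582/625
5 5 1773/2000
6 6 4409/5000
f(2y,5y) = ((387/400)/(1773/2000) − 1)/(3) = 6/197 ≈ 3.0457%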